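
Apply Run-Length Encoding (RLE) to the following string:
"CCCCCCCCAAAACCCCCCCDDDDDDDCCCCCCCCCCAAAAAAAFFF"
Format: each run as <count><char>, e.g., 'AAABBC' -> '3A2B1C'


Scanning runs left to right:
  i=0: run of 'C' x 8 -> '8C'
  i=8: run of 'A' x 4 -> '4A'
  i=12: run of 'C' x 7 -> '7C'
  i=19: run of 'D' x 7 -> '7D'
  i=26: run of 'C' x 10 -> '10C'
  i=36: run of 'A' x 7 -> '7A'
  i=43: run of 'F' x 3 -> '3F'

RLE = 8C4A7C7D10C7A3F


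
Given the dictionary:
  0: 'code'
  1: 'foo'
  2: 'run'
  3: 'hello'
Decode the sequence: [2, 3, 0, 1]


Look up each index in the dictionary:
  2 -> 'run'
  3 -> 'hello'
  0 -> 'code'
  1 -> 'foo'

Decoded: "run hello code foo"


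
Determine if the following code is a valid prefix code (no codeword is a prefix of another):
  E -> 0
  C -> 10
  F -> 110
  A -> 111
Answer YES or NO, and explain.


Checking each pair (does one codeword prefix another?):
  E='0' vs C='10': no prefix
  E='0' vs F='110': no prefix
  E='0' vs A='111': no prefix
  C='10' vs E='0': no prefix
  C='10' vs F='110': no prefix
  C='10' vs A='111': no prefix
  F='110' vs E='0': no prefix
  F='110' vs C='10': no prefix
  F='110' vs A='111': no prefix
  A='111' vs E='0': no prefix
  A='111' vs C='10': no prefix
  A='111' vs F='110': no prefix
No violation found over all pairs.

YES -- this is a valid prefix code. No codeword is a prefix of any other codeword.


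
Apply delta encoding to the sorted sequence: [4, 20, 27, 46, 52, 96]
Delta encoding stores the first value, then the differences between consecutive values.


First value: 4
Deltas:
  20 - 4 = 16
  27 - 20 = 7
  46 - 27 = 19
  52 - 46 = 6
  96 - 52 = 44


Delta encoded: [4, 16, 7, 19, 6, 44]


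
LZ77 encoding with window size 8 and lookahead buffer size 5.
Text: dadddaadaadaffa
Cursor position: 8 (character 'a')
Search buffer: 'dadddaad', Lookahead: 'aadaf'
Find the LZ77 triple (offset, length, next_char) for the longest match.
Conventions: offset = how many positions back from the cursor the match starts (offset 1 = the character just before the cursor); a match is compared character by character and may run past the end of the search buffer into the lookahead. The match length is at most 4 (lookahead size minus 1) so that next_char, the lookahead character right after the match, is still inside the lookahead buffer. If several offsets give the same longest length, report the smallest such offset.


Try each offset into the search buffer:
  offset=1 (pos 7, char 'd'): match length 0
  offset=2 (pos 6, char 'a'): match length 1
  offset=3 (pos 5, char 'a'): match length 4
  offset=4 (pos 4, char 'd'): match length 0
  offset=5 (pos 3, char 'd'): match length 0
  offset=6 (pos 2, char 'd'): match length 0
  offset=7 (pos 1, char 'a'): match length 1
  offset=8 (pos 0, char 'd'): match length 0
Longest match has length 4 at offset 3.
next_char = character at position 8 + 4 = 12 -> 'f'

Best match: offset=3, length=4 (matching 'aada' starting at position 5)
LZ77 triple: (3, 4, 'f')


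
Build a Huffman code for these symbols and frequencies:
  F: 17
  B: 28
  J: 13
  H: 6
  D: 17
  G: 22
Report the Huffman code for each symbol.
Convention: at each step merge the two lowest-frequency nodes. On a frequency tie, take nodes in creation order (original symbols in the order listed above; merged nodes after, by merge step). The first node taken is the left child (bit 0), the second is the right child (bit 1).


Huffman tree construction:
Step 1: Merge H(6) + J(13) = 19
Step 2: Merge F(17) + D(17) = 34
Step 3: Merge (H+J)(19) + G(22) = 41
Step 4: Merge B(28) + (F+D)(34) = 62
Step 5: Merge ((H+J)+G)(41) + (B+(F+D))(62) = 103
Read each symbol's code off the tree from the root (left child = 0, right child = 1).

Codes:
  F: 110 (length 3)
  B: 10 (length 2)
  J: 001 (length 3)
  H: 000 (length 3)
  D: 111 (length 3)
  G: 01 (length 2)
Average code length: 259/103 = 2.5146 bits/symbol


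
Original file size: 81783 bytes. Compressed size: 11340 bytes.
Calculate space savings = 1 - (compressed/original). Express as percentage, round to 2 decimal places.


ratio = compressed/original = 11340/81783 = 0.13866
savings = 1 - ratio = 1 - 0.13866 = 0.86134
as a percentage: 0.86134 * 100 = 86.13%

Space savings = 1 - 11340/81783 = 86.13%


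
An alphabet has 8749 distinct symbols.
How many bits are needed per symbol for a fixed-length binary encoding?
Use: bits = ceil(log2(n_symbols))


log2(8749) = 13.0949
Bracket: 2^13 = 8192 < 8749 <= 2^14 = 16384
So ceil(log2(8749)) = 14

bits = ceil(log2(8749)) = ceil(13.0949) = 14 bits


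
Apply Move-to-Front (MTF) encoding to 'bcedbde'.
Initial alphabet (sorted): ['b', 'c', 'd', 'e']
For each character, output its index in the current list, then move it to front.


MTF encoding:
'b': index 0 in ['b', 'c', 'd', 'e'] -> ['b', 'c', 'd', 'e']
'c': index 1 in ['b', 'c', 'd', 'e'] -> ['c', 'b', 'd', 'e']
'e': index 3 in ['c', 'b', 'd', 'e'] -> ['e', 'c', 'b', 'd']
'd': index 3 in ['e', 'c', 'b', 'd'] -> ['d', 'e', 'c', 'b']
'b': index 3 in ['d', 'e', 'c', 'b'] -> ['b', 'd', 'e', 'c']
'd': index 1 in ['b', 'd', 'e', 'c'] -> ['d', 'b', 'e', 'c']
'e': index 2 in ['d', 'b', 'e', 'c'] -> ['e', 'd', 'b', 'c']


Output: [0, 1, 3, 3, 3, 1, 2]


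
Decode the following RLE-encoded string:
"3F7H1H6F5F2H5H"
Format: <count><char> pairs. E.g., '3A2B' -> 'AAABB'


Expanding each <count><char> pair:
  3F -> 'FFF'
  7H -> 'HHHHHHH'
  1H -> 'H'
  6F -> 'FFFFFF'
  5F -> 'FFFFF'
  2H -> 'HH'
  5H -> 'HHHHH'

Decoded = FFFHHHHHHHHFFFFFFFFFFFHHHHHHH


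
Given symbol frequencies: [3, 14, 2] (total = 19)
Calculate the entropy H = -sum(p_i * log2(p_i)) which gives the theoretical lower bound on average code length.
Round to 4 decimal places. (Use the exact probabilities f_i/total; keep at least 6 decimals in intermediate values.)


Per-symbol terms -p_i * log2(p_i) with p_i = f_i/19:
  p = 3/19 = 0.157895: log2(p) = -2.662965, -p*log2(p) = 0.420468
  p = 14/19 = 0.736842: log2(p) = -0.440573, -p*log2(p) = 0.324632
  p = 2/19 = 0.105263: log2(p) = -3.247928, -p*log2(p) = 0.341887
H = 0.420468 + 0.324632 + 0.341887 = 1.086987

H = 1.087 bits/symbol


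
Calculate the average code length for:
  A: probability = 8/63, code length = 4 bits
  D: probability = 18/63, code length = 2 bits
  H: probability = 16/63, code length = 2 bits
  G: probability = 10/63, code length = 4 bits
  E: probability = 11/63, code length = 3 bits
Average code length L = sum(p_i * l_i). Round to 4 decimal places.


Weighted contributions p_i * l_i:
  A: (8/63) * 4 = 32/63
  D: (18/63) * 2 = 36/63
  H: (16/63) * 2 = 32/63
  G: (10/63) * 4 = 40/63
  E: (11/63) * 3 = 33/63
Sum = (32 + 36 + 32 + 40 + 33)/63 = 173/63

L = 173/63 = 2.7460 bits/symbol


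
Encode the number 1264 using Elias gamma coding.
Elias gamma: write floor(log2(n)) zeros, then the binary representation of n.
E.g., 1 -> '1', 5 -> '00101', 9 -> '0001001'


num_bits = floor(log2(1264)) + 1 = 11
leading_zeros = num_bits - 1 = 10
binary(1264) = 10011110000

Elias gamma(1264) = '0000000000' + '10011110000' = 000000000010011110000 (21 bits)


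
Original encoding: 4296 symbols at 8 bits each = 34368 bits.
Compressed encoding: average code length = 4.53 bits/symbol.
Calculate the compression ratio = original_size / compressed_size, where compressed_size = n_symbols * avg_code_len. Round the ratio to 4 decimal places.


original_size = n_symbols * orig_bits = 4296 * 8 = 34368 bits
compressed_size = n_symbols * avg_code_len = 4296 * 4.53 = 19460.88 bits
ratio = original_size / compressed_size = 34368 / 19460.88 = 1.766

Compression ratio = 1.766


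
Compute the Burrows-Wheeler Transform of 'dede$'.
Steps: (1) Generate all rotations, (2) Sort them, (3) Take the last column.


Rotations (sorted):
  0: $dede -> last char: e
  1: de$de -> last char: e
  2: dede$ -> last char: $
  3: e$ded -> last char: d
  4: ede$d -> last char: d


BWT = ee$dd


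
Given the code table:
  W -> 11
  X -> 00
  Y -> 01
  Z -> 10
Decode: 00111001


Decoding:
00 -> X
11 -> W
10 -> Z
01 -> Y


Result: XWZY


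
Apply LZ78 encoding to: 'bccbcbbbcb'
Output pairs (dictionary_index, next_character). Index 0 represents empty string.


LZ78 encoding steps:
Dictionary: {0: ''}
Step 1: w='' (idx 0), next='b' -> output (0, 'b'), add 'b' as idx 1
Step 2: w='' (idx 0), next='c' -> output (0, 'c'), add 'c' as idx 2
Step 3: w='c' (idx 2), next='b' -> output (2, 'b'), add 'cb' as idx 3
Step 4: w='cb' (idx 3), next='b' -> output (3, 'b'), add 'cbb' as idx 4
Step 5: w='b' (idx 1), next='c' -> output (1, 'c'), add 'bc' as idx 5
Step 6: w='b' (idx 1), end of input -> output (1, '')


Encoded: [(0, 'b'), (0, 'c'), (2, 'b'), (3, 'b'), (1, 'c'), (1, '')]


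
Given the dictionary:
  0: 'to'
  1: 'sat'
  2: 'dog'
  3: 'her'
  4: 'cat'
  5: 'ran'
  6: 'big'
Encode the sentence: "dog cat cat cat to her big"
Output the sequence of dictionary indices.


Look up each word in the dictionary:
  'dog' -> 2
  'cat' -> 4
  'cat' -> 4
  'cat' -> 4
  'to' -> 0
  'her' -> 3
  'big' -> 6

Encoded: [2, 4, 4, 4, 0, 3, 6]


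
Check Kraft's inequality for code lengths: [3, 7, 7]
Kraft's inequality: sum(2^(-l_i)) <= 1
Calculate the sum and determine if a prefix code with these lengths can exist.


Sum = 2^(-3) + 2^(-7) + 2^(-7)
    = 0.125 + 0.0078125 + 0.0078125
    = 18/128 = 0.140625
Since 0.140625 <= 1, Kraft's inequality IS satisfied.
A prefix code with these lengths CAN exist.

Kraft sum = 0.140625. Satisfied.


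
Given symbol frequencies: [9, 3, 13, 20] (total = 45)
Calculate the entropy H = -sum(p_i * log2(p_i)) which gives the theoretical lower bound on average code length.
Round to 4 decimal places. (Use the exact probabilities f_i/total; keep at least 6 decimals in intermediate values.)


Per-symbol terms -p_i * log2(p_i) with p_i = f_i/45:
  p = 9/45 = 0.200000: log2(p) = -2.321928, -p*log2(p) = 0.464386
  p = 3/45 = 0.066667: log2(p) = -3.906891, -p*log2(p) = 0.260459
  p = 13/45 = 0.288889: log2(p) = -1.791413, -p*log2(p) = 0.517519
  p = 20/45 = 0.444444: log2(p) = -1.169925, -p*log2(p) = 0.519967
H = 0.464386 + 0.260459 + 0.517519 + 0.519967 = 1.762331

H = 1.7623 bits/symbol


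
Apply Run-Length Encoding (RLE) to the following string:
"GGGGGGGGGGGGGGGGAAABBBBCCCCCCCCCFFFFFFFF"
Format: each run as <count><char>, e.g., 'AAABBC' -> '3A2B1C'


Scanning runs left to right:
  i=0: run of 'G' x 16 -> '16G'
  i=16: run of 'A' x 3 -> '3A'
  i=19: run of 'B' x 4 -> '4B'
  i=23: run of 'C' x 9 -> '9C'
  i=32: run of 'F' x 8 -> '8F'

RLE = 16G3A4B9C8F


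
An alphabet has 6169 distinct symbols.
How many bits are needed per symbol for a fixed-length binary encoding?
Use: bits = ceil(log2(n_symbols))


log2(6169) = 12.5908
Bracket: 2^12 = 4096 < 6169 <= 2^13 = 8192
So ceil(log2(6169)) = 13

bits = ceil(log2(6169)) = ceil(12.5908) = 13 bits


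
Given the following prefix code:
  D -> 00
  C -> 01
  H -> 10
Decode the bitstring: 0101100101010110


Decoding step by step:
Bits 01 -> C
Bits 01 -> C
Bits 10 -> H
Bits 01 -> C
Bits 01 -> C
Bits 01 -> C
Bits 01 -> C
Bits 10 -> H


Decoded message: CCHCCCCH


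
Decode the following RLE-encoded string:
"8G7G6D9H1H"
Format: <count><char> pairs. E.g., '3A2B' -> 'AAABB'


Expanding each <count><char> pair:
  8G -> 'GGGGGGGG'
  7G -> 'GGGGGGG'
  6D -> 'DDDDDD'
  9H -> 'HHHHHHHHH'
  1H -> 'H'

Decoded = GGGGGGGGGGGGGGGDDDDDDHHHHHHHHHH


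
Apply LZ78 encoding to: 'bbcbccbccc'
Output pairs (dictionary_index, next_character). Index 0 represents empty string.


LZ78 encoding steps:
Dictionary: {0: ''}
Step 1: w='' (idx 0), next='b' -> output (0, 'b'), add 'b' as idx 1
Step 2: w='b' (idx 1), next='c' -> output (1, 'c'), add 'bc' as idx 2
Step 3: w='bc' (idx 2), next='c' -> output (2, 'c'), add 'bcc' as idx 3
Step 4: w='bcc' (idx 3), next='c' -> output (3, 'c'), add 'bccc' as idx 4


Encoded: [(0, 'b'), (1, 'c'), (2, 'c'), (3, 'c')]


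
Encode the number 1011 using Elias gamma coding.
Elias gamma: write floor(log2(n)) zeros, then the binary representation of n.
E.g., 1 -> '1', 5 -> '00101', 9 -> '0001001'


num_bits = floor(log2(1011)) + 1 = 10
leading_zeros = num_bits - 1 = 9
binary(1011) = 1111110011

Elias gamma(1011) = '000000000' + '1111110011' = 0000000001111110011 (19 bits)


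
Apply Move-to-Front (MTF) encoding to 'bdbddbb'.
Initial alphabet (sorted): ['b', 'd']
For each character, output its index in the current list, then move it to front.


MTF encoding:
'b': index 0 in ['b', 'd'] -> ['b', 'd']
'd': index 1 in ['b', 'd'] -> ['d', 'b']
'b': index 1 in ['d', 'b'] -> ['b', 'd']
'd': index 1 in ['b', 'd'] -> ['d', 'b']
'd': index 0 in ['d', 'b'] -> ['d', 'b']
'b': index 1 in ['d', 'b'] -> ['b', 'd']
'b': index 0 in ['b', 'd'] -> ['b', 'd']


Output: [0, 1, 1, 1, 0, 1, 0]


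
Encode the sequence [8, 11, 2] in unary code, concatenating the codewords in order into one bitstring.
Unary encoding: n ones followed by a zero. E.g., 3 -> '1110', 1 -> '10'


Encode each number as n ones followed by a terminating 0:
  8 -> 111111110 (9 bits)
  11 -> 111111111110 (12 bits)
  2 -> 110 (3 bits)
Total length = 9 + 12 + 3 = 24 bits.

Unary([8, 11, 2]) = 111111110111111111110110 (24 bits)


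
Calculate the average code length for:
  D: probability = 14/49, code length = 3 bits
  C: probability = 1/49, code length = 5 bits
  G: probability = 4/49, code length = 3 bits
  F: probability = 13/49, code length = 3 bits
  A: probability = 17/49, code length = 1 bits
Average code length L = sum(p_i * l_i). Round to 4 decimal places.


Weighted contributions p_i * l_i:
  D: (14/49) * 3 = 42/49
  C: (1/49) * 5 = 5/49
  G: (4/49) * 3 = 12/49
  F: (13/49) * 3 = 39/49
  A: (17/49) * 1 = 17/49
Sum = (42 + 5 + 12 + 39 + 17)/49 = 115/49

L = 115/49 = 2.3469 bits/symbol


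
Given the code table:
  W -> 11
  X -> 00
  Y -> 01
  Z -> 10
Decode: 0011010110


Decoding:
00 -> X
11 -> W
01 -> Y
01 -> Y
10 -> Z


Result: XWYYZ


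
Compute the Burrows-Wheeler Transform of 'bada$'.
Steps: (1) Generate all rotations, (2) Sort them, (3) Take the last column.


Rotations (sorted):
  0: $bada -> last char: a
  1: a$bad -> last char: d
  2: ada$b -> last char: b
  3: bada$ -> last char: $
  4: da$ba -> last char: a


BWT = adb$a


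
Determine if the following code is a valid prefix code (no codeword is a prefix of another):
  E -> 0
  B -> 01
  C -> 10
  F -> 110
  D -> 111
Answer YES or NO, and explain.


Checking each pair (does one codeword prefix another?):
  E='0' vs B='01': prefix -- VIOLATION

NO -- this is NOT a valid prefix code. E (0) is a prefix of B (01).


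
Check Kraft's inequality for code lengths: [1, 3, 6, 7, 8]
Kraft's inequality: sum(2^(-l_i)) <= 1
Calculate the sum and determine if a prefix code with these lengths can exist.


Sum = 2^(-1) + 2^(-3) + 2^(-6) + 2^(-7) + 2^(-8)
    = 0.5 + 0.125 + 0.015625 + 0.0078125 + 0.00390625
    = 167/256 = 0.65234375
Since 0.65234375 <= 1, Kraft's inequality IS satisfied.
A prefix code with these lengths CAN exist.

Kraft sum = 0.65234375. Satisfied.


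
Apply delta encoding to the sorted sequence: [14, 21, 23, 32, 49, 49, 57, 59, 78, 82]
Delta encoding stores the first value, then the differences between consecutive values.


First value: 14
Deltas:
  21 - 14 = 7
  23 - 21 = 2
  32 - 23 = 9
  49 - 32 = 17
  49 - 49 = 0
  57 - 49 = 8
  59 - 57 = 2
  78 - 59 = 19
  82 - 78 = 4


Delta encoded: [14, 7, 2, 9, 17, 0, 8, 2, 19, 4]


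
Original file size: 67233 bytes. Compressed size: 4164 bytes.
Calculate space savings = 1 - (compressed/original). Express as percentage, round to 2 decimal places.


ratio = compressed/original = 4164/67233 = 0.061934
savings = 1 - ratio = 1 - 0.061934 = 0.938066
as a percentage: 0.938066 * 100 = 93.81%

Space savings = 1 - 4164/67233 = 93.81%


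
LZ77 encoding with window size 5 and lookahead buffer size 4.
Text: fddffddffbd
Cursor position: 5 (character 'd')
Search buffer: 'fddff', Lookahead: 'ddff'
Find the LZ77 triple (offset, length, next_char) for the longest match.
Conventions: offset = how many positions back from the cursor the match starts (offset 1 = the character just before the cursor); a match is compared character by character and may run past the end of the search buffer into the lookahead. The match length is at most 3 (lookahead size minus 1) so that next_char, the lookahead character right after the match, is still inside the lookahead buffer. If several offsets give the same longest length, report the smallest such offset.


Try each offset into the search buffer:
  offset=1 (pos 4, char 'f'): match length 0
  offset=2 (pos 3, char 'f'): match length 0
  offset=3 (pos 2, char 'd'): match length 1
  offset=4 (pos 1, char 'd'): match length 3
  offset=5 (pos 0, char 'f'): match length 0
Longest match has length 3 at offset 4.
next_char = character at position 5 + 3 = 8 -> 'f'

Best match: offset=4, length=3 (matching 'ddf' starting at position 1)
LZ77 triple: (4, 3, 'f')


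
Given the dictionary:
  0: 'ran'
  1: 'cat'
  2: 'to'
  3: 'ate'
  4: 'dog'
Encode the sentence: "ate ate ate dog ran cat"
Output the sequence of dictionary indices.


Look up each word in the dictionary:
  'ate' -> 3
  'ate' -> 3
  'ate' -> 3
  'dog' -> 4
  'ran' -> 0
  'cat' -> 1

Encoded: [3, 3, 3, 4, 0, 1]


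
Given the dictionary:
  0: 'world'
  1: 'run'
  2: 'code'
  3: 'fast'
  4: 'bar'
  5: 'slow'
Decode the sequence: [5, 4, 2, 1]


Look up each index in the dictionary:
  5 -> 'slow'
  4 -> 'bar'
  2 -> 'code'
  1 -> 'run'

Decoded: "slow bar code run"


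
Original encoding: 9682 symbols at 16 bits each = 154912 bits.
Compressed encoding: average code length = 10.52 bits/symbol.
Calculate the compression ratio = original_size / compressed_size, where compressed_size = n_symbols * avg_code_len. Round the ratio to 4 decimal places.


original_size = n_symbols * orig_bits = 9682 * 16 = 154912 bits
compressed_size = n_symbols * avg_code_len = 9682 * 10.52 = 101854.64 bits
ratio = original_size / compressed_size = 154912 / 101854.64 = 1.5209

Compression ratio = 1.5209


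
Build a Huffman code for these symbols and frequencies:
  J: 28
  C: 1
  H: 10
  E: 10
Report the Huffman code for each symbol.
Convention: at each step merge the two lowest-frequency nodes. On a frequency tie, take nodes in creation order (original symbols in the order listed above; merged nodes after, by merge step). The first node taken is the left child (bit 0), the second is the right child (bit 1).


Huffman tree construction:
Step 1: Merge C(1) + H(10) = 11
Step 2: Merge E(10) + (C+H)(11) = 21
Step 3: Merge (E+(C+H))(21) + J(28) = 49
Read each symbol's code off the tree from the root (left child = 0, right child = 1).

Codes:
  J: 1 (length 1)
  C: 010 (length 3)
  H: 011 (length 3)
  E: 00 (length 2)
Average code length: 81/49 = 1.6531 bits/symbol


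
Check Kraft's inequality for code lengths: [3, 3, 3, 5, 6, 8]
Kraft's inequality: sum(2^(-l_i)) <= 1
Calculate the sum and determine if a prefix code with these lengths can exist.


Sum = 2^(-3) + 2^(-3) + 2^(-3) + 2^(-5) + 2^(-6) + 2^(-8)
    = 0.125 + 0.125 + 0.125 + 0.03125 + 0.015625 + 0.00390625
    = 109/256 = 0.42578125
Since 0.42578125 <= 1, Kraft's inequality IS satisfied.
A prefix code with these lengths CAN exist.

Kraft sum = 0.42578125. Satisfied.


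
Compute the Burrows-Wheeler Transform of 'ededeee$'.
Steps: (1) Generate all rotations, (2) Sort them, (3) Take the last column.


Rotations (sorted):
  0: $ededeee -> last char: e
  1: dedeee$e -> last char: e
  2: deee$ede -> last char: e
  3: e$ededee -> last char: e
  4: ededeee$ -> last char: $
  5: edeee$ed -> last char: d
  6: ee$edede -> last char: e
  7: eee$eded -> last char: d


BWT = eeee$ded


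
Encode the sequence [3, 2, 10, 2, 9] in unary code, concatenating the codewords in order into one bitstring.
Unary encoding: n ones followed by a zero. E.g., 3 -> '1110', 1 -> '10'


Encode each number as n ones followed by a terminating 0:
  3 -> 1110 (4 bits)
  2 -> 110 (3 bits)
  10 -> 11111111110 (11 bits)
  2 -> 110 (3 bits)
  9 -> 1111111110 (10 bits)
Total length = 4 + 3 + 11 + 3 + 10 = 31 bits.

Unary([3, 2, 10, 2, 9]) = 1110110111111111101101111111110 (31 bits)


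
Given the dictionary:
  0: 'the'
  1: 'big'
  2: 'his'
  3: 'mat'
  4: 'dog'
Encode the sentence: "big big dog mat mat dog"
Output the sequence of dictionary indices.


Look up each word in the dictionary:
  'big' -> 1
  'big' -> 1
  'dog' -> 4
  'mat' -> 3
  'mat' -> 3
  'dog' -> 4

Encoded: [1, 1, 4, 3, 3, 4]


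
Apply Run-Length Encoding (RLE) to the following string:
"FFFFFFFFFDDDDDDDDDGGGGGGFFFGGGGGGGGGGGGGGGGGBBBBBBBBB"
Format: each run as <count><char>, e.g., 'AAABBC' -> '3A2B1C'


Scanning runs left to right:
  i=0: run of 'F' x 9 -> '9F'
  i=9: run of 'D' x 9 -> '9D'
  i=18: run of 'G' x 6 -> '6G'
  i=24: run of 'F' x 3 -> '3F'
  i=27: run of 'G' x 17 -> '17G'
  i=44: run of 'B' x 9 -> '9B'

RLE = 9F9D6G3F17G9B


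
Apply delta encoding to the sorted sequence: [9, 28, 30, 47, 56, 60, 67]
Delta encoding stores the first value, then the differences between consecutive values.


First value: 9
Deltas:
  28 - 9 = 19
  30 - 28 = 2
  47 - 30 = 17
  56 - 47 = 9
  60 - 56 = 4
  67 - 60 = 7


Delta encoded: [9, 19, 2, 17, 9, 4, 7]


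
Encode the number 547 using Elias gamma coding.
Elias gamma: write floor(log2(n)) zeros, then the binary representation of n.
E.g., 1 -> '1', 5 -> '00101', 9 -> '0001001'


num_bits = floor(log2(547)) + 1 = 10
leading_zeros = num_bits - 1 = 9
binary(547) = 1000100011

Elias gamma(547) = '000000000' + '1000100011' = 0000000001000100011 (19 bits)


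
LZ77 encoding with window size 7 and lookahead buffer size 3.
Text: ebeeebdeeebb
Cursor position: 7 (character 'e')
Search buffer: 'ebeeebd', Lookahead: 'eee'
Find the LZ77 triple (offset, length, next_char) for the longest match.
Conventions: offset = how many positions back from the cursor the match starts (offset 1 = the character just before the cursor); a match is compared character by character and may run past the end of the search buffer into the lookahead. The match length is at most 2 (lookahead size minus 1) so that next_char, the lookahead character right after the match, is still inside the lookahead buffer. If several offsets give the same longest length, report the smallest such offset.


Try each offset into the search buffer:
  offset=1 (pos 6, char 'd'): match length 0
  offset=2 (pos 5, char 'b'): match length 0
  offset=3 (pos 4, char 'e'): match length 1
  offset=4 (pos 3, char 'e'): match length 2
  offset=5 (pos 2, char 'e'): match length 2
  offset=6 (pos 1, char 'b'): match length 0
  offset=7 (pos 0, char 'e'): match length 1
Longest match has length 2, found at offsets 4, 5; take the smallest, offset 4.
next_char = character at position 7 + 2 = 9 -> 'e'

Best match: offset=4, length=2 (matching 'ee' starting at position 3)
LZ77 triple: (4, 2, 'e')


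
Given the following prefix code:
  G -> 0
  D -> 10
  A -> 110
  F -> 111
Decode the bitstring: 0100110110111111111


Decoding step by step:
Bits 0 -> G
Bits 10 -> D
Bits 0 -> G
Bits 110 -> A
Bits 110 -> A
Bits 111 -> F
Bits 111 -> F
Bits 111 -> F


Decoded message: GDGAAFFF


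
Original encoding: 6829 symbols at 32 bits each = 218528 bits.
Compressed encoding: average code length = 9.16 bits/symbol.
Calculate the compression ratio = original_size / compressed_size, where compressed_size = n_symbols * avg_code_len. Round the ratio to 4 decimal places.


original_size = n_symbols * orig_bits = 6829 * 32 = 218528 bits
compressed_size = n_symbols * avg_code_len = 6829 * 9.16 = 62553.64 bits
ratio = original_size / compressed_size = 218528 / 62553.64 = 3.4934

Compression ratio = 3.4934


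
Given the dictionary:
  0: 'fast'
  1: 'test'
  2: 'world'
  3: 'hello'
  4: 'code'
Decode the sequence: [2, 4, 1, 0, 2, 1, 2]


Look up each index in the dictionary:
  2 -> 'world'
  4 -> 'code'
  1 -> 'test'
  0 -> 'fast'
  2 -> 'world'
  1 -> 'test'
  2 -> 'world'

Decoded: "world code test fast world test world"


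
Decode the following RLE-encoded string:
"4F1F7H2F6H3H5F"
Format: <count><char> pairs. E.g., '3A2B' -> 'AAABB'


Expanding each <count><char> pair:
  4F -> 'FFFF'
  1F -> 'F'
  7H -> 'HHHHHHH'
  2F -> 'FF'
  6H -> 'HHHHHH'
  3H -> 'HHH'
  5F -> 'FFFFF'

Decoded = FFFFFHHHHHHHFFHHHHHHHHHFFFFF


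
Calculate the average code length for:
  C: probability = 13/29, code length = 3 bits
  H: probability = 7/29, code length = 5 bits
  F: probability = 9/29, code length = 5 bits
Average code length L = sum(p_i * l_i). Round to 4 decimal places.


Weighted contributions p_i * l_i:
  C: (13/29) * 3 = 39/29
  H: (7/29) * 5 = 35/29
  F: (9/29) * 5 = 45/29
Sum = (39 + 35 + 45)/29 = 119/29

L = 119/29 = 4.1034 bits/symbol


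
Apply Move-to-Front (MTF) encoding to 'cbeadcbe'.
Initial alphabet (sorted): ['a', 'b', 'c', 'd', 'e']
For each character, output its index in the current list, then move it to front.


MTF encoding:
'c': index 2 in ['a', 'b', 'c', 'd', 'e'] -> ['c', 'a', 'b', 'd', 'e']
'b': index 2 in ['c', 'a', 'b', 'd', 'e'] -> ['b', 'c', 'a', 'd', 'e']
'e': index 4 in ['b', 'c', 'a', 'd', 'e'] -> ['e', 'b', 'c', 'a', 'd']
'a': index 3 in ['e', 'b', 'c', 'a', 'd'] -> ['a', 'e', 'b', 'c', 'd']
'd': index 4 in ['a', 'e', 'b', 'c', 'd'] -> ['d', 'a', 'e', 'b', 'c']
'c': index 4 in ['d', 'a', 'e', 'b', 'c'] -> ['c', 'd', 'a', 'e', 'b']
'b': index 4 in ['c', 'd', 'a', 'e', 'b'] -> ['b', 'c', 'd', 'a', 'e']
'e': index 4 in ['b', 'c', 'd', 'a', 'e'] -> ['e', 'b', 'c', 'd', 'a']


Output: [2, 2, 4, 3, 4, 4, 4, 4]


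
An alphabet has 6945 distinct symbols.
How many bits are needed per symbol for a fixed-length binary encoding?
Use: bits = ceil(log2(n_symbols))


log2(6945) = 12.7618
Bracket: 2^12 = 4096 < 6945 <= 2^13 = 8192
So ceil(log2(6945)) = 13

bits = ceil(log2(6945)) = ceil(12.7618) = 13 bits


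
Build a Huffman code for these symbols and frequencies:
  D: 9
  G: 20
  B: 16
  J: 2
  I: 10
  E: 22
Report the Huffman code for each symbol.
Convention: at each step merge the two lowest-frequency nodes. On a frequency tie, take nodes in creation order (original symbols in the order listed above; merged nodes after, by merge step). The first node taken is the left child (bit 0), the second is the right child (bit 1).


Huffman tree construction:
Step 1: Merge J(2) + D(9) = 11
Step 2: Merge I(10) + (J+D)(11) = 21
Step 3: Merge B(16) + G(20) = 36
Step 4: Merge (I+(J+D))(21) + E(22) = 43
Step 5: Merge (B+G)(36) + ((I+(J+D))+E)(43) = 79
Read each symbol's code off the tree from the root (left child = 0, right child = 1).

Codes:
  D: 1011 (length 4)
  G: 01 (length 2)
  B: 00 (length 2)
  J: 1010 (length 4)
  I: 100 (length 3)
  E: 11 (length 2)
Average code length: 190/79 = 2.4051 bits/symbol


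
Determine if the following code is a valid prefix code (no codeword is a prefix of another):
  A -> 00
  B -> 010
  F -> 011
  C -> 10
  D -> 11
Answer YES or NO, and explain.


Checking each pair (does one codeword prefix another?):
  A='00' vs B='010': no prefix
  A='00' vs F='011': no prefix
  A='00' vs C='10': no prefix
  A='00' vs D='11': no prefix
  B='010' vs A='00': no prefix
  B='010' vs F='011': no prefix
  B='010' vs C='10': no prefix
  B='010' vs D='11': no prefix
  F='011' vs A='00': no prefix
  F='011' vs B='010': no prefix
  F='011' vs C='10': no prefix
  F='011' vs D='11': no prefix
  C='10' vs A='00': no prefix
  C='10' vs B='010': no prefix
  C='10' vs F='011': no prefix
  C='10' vs D='11': no prefix
  D='11' vs A='00': no prefix
  D='11' vs B='010': no prefix
  D='11' vs F='011': no prefix
  D='11' vs C='10': no prefix
No violation found over all pairs.

YES -- this is a valid prefix code. No codeword is a prefix of any other codeword.


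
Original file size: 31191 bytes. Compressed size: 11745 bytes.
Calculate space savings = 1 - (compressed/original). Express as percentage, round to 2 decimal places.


ratio = compressed/original = 11745/31191 = 0.376551
savings = 1 - ratio = 1 - 0.376551 = 0.623449
as a percentage: 0.623449 * 100 = 62.34%

Space savings = 1 - 11745/31191 = 62.34%


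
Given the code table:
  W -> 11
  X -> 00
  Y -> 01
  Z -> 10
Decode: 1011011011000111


Decoding:
10 -> Z
11 -> W
01 -> Y
10 -> Z
11 -> W
00 -> X
01 -> Y
11 -> W


Result: ZWYZWXYW


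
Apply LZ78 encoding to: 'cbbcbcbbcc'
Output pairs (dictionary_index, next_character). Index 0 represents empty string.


LZ78 encoding steps:
Dictionary: {0: ''}
Step 1: w='' (idx 0), next='c' -> output (0, 'c'), add 'c' as idx 1
Step 2: w='' (idx 0), next='b' -> output (0, 'b'), add 'b' as idx 2
Step 3: w='b' (idx 2), next='c' -> output (2, 'c'), add 'bc' as idx 3
Step 4: w='bc' (idx 3), next='b' -> output (3, 'b'), add 'bcb' as idx 4
Step 5: w='bc' (idx 3), next='c' -> output (3, 'c'), add 'bcc' as idx 5


Encoded: [(0, 'c'), (0, 'b'), (2, 'c'), (3, 'b'), (3, 'c')]


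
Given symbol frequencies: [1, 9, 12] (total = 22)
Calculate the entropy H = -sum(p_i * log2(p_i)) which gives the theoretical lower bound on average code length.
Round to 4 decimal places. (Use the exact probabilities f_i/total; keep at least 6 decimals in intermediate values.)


Per-symbol terms -p_i * log2(p_i) with p_i = f_i/22:
  p = 1/22 = 0.045455: log2(p) = -4.459432, -p*log2(p) = 0.202701
  p = 9/22 = 0.409091: log2(p) = -1.289507, -p*log2(p) = 0.527525
  p = 12/22 = 0.545455: log2(p) = -0.874469, -p*log2(p) = 0.476983
H = 0.202701 + 0.527525 + 0.476983 = 1.207209

H = 1.2072 bits/symbol


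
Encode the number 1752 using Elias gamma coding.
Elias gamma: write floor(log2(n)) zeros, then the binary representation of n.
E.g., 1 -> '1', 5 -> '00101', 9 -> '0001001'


num_bits = floor(log2(1752)) + 1 = 11
leading_zeros = num_bits - 1 = 10
binary(1752) = 11011011000

Elias gamma(1752) = '0000000000' + '11011011000' = 000000000011011011000 (21 bits)


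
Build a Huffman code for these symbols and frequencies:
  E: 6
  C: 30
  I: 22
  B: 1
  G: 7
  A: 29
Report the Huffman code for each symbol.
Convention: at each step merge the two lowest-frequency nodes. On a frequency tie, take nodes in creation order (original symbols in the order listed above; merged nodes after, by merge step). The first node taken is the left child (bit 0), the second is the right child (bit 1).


Huffman tree construction:
Step 1: Merge B(1) + E(6) = 7
Step 2: Merge G(7) + (B+E)(7) = 14
Step 3: Merge (G+(B+E))(14) + I(22) = 36
Step 4: Merge A(29) + C(30) = 59
Step 5: Merge ((G+(B+E))+I)(36) + (A+C)(59) = 95
Read each symbol's code off the tree from the root (left child = 0, right child = 1).

Codes:
  E: 0011 (length 4)
  C: 11 (length 2)
  I: 01 (length 2)
  B: 0010 (length 4)
  G: 000 (length 3)
  A: 10 (length 2)
Average code length: 211/95 = 2.2211 bits/symbol


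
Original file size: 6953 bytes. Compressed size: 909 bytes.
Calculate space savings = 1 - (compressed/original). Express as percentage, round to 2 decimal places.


ratio = compressed/original = 909/6953 = 0.130735
savings = 1 - ratio = 1 - 0.130735 = 0.869265
as a percentage: 0.869265 * 100 = 86.93%

Space savings = 1 - 909/6953 = 86.93%


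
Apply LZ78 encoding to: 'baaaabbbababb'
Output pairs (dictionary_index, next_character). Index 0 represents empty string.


LZ78 encoding steps:
Dictionary: {0: ''}
Step 1: w='' (idx 0), next='b' -> output (0, 'b'), add 'b' as idx 1
Step 2: w='' (idx 0), next='a' -> output (0, 'a'), add 'a' as idx 2
Step 3: w='a' (idx 2), next='a' -> output (2, 'a'), add 'aa' as idx 3
Step 4: w='a' (idx 2), next='b' -> output (2, 'b'), add 'ab' as idx 4
Step 5: w='b' (idx 1), next='b' -> output (1, 'b'), add 'bb' as idx 5
Step 6: w='ab' (idx 4), next='a' -> output (4, 'a'), add 'aba' as idx 6
Step 7: w='bb' (idx 5), end of input -> output (5, '')


Encoded: [(0, 'b'), (0, 'a'), (2, 'a'), (2, 'b'), (1, 'b'), (4, 'a'), (5, '')]


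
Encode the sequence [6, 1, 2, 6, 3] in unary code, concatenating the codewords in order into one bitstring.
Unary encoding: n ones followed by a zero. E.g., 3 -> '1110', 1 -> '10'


Encode each number as n ones followed by a terminating 0:
  6 -> 1111110 (7 bits)
  1 -> 10 (2 bits)
  2 -> 110 (3 bits)
  6 -> 1111110 (7 bits)
  3 -> 1110 (4 bits)
Total length = 7 + 2 + 3 + 7 + 4 = 23 bits.

Unary([6, 1, 2, 6, 3]) = 11111101011011111101110 (23 bits)


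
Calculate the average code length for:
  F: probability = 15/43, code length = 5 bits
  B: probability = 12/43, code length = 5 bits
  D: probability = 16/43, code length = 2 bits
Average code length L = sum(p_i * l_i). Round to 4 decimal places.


Weighted contributions p_i * l_i:
  F: (15/43) * 5 = 75/43
  B: (12/43) * 5 = 60/43
  D: (16/43) * 2 = 32/43
Sum = (75 + 60 + 32)/43 = 167/43

L = 167/43 = 3.8837 bits/symbol


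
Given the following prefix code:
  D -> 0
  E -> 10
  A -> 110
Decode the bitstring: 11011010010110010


Decoding step by step:
Bits 110 -> A
Bits 110 -> A
Bits 10 -> E
Bits 0 -> D
Bits 10 -> E
Bits 110 -> A
Bits 0 -> D
Bits 10 -> E


Decoded message: AAEDEADE


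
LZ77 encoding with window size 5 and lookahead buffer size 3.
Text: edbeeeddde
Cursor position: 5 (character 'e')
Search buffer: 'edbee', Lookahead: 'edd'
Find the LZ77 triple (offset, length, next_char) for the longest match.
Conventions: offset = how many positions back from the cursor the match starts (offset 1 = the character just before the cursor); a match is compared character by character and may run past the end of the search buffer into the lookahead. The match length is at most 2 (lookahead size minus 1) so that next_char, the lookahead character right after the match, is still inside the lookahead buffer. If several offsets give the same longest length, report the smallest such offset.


Try each offset into the search buffer:
  offset=1 (pos 4, char 'e'): match length 1
  offset=2 (pos 3, char 'e'): match length 1
  offset=3 (pos 2, char 'b'): match length 0
  offset=4 (pos 1, char 'd'): match length 0
  offset=5 (pos 0, char 'e'): match length 2
Longest match has length 2 at offset 5.
next_char = character at position 5 + 2 = 7 -> 'd'

Best match: offset=5, length=2 (matching 'ed' starting at position 0)
LZ77 triple: (5, 2, 'd')


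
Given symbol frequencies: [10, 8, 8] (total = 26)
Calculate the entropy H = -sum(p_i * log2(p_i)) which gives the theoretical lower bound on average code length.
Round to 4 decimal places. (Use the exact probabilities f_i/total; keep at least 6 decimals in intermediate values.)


Per-symbol terms -p_i * log2(p_i) with p_i = f_i/26:
  p = 10/26 = 0.384615: log2(p) = -1.378512, -p*log2(p) = 0.530197
  p = 8/26 = 0.307692: log2(p) = -1.700440, -p*log2(p) = 0.523212
  p = 8/26 = 0.307692: log2(p) = -1.700440, -p*log2(p) = 0.523212
H = 0.530197 + 0.523212 + 0.523212 = 1.576621

H = 1.5766 bits/symbol


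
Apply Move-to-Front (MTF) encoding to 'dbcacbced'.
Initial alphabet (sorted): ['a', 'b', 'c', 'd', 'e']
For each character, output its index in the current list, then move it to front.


MTF encoding:
'd': index 3 in ['a', 'b', 'c', 'd', 'e'] -> ['d', 'a', 'b', 'c', 'e']
'b': index 2 in ['d', 'a', 'b', 'c', 'e'] -> ['b', 'd', 'a', 'c', 'e']
'c': index 3 in ['b', 'd', 'a', 'c', 'e'] -> ['c', 'b', 'd', 'a', 'e']
'a': index 3 in ['c', 'b', 'd', 'a', 'e'] -> ['a', 'c', 'b', 'd', 'e']
'c': index 1 in ['a', 'c', 'b', 'd', 'e'] -> ['c', 'a', 'b', 'd', 'e']
'b': index 2 in ['c', 'a', 'b', 'd', 'e'] -> ['b', 'c', 'a', 'd', 'e']
'c': index 1 in ['b', 'c', 'a', 'd', 'e'] -> ['c', 'b', 'a', 'd', 'e']
'e': index 4 in ['c', 'b', 'a', 'd', 'e'] -> ['e', 'c', 'b', 'a', 'd']
'd': index 4 in ['e', 'c', 'b', 'a', 'd'] -> ['d', 'e', 'c', 'b', 'a']


Output: [3, 2, 3, 3, 1, 2, 1, 4, 4]


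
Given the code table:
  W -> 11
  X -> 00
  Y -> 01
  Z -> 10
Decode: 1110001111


Decoding:
11 -> W
10 -> Z
00 -> X
11 -> W
11 -> W


Result: WZXWW


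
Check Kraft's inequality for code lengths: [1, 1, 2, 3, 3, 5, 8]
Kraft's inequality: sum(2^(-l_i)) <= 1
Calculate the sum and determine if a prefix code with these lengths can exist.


Sum = 2^(-1) + 2^(-1) + 2^(-2) + 2^(-3) + 2^(-3) + 2^(-5) + 2^(-8)
    = 0.5 + 0.5 + 0.25 + 0.125 + 0.125 + 0.03125 + 0.00390625
    = 393/256 = 1.53515625
Since 1.53515625 > 1, Kraft's inequality is NOT satisfied.
A prefix code with these lengths CANNOT exist.

Kraft sum = 1.53515625. Not satisfied.


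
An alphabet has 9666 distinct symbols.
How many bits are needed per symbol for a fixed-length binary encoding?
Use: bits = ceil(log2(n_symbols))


log2(9666) = 13.2387
Bracket: 2^13 = 8192 < 9666 <= 2^14 = 16384
So ceil(log2(9666)) = 14

bits = ceil(log2(9666)) = ceil(13.2387) = 14 bits


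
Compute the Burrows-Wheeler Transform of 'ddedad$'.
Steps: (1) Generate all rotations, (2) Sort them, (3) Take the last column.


Rotations (sorted):
  0: $ddedad -> last char: d
  1: ad$dded -> last char: d
  2: d$ddeda -> last char: a
  3: dad$dde -> last char: e
  4: ddedad$ -> last char: $
  5: dedad$d -> last char: d
  6: edad$dd -> last char: d


BWT = ddae$dd


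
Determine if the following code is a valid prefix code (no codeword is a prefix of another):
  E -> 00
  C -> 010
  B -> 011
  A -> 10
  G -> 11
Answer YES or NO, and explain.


Checking each pair (does one codeword prefix another?):
  E='00' vs C='010': no prefix
  E='00' vs B='011': no prefix
  E='00' vs A='10': no prefix
  E='00' vs G='11': no prefix
  C='010' vs E='00': no prefix
  C='010' vs B='011': no prefix
  C='010' vs A='10': no prefix
  C='010' vs G='11': no prefix
  B='011' vs E='00': no prefix
  B='011' vs C='010': no prefix
  B='011' vs A='10': no prefix
  B='011' vs G='11': no prefix
  A='10' vs E='00': no prefix
  A='10' vs C='010': no prefix
  A='10' vs B='011': no prefix
  A='10' vs G='11': no prefix
  G='11' vs E='00': no prefix
  G='11' vs C='010': no prefix
  G='11' vs B='011': no prefix
  G='11' vs A='10': no prefix
No violation found over all pairs.

YES -- this is a valid prefix code. No codeword is a prefix of any other codeword.


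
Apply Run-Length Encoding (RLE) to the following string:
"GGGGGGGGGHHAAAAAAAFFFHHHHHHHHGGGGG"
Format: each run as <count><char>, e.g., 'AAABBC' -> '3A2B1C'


Scanning runs left to right:
  i=0: run of 'G' x 9 -> '9G'
  i=9: run of 'H' x 2 -> '2H'
  i=11: run of 'A' x 7 -> '7A'
  i=18: run of 'F' x 3 -> '3F'
  i=21: run of 'H' x 8 -> '8H'
  i=29: run of 'G' x 5 -> '5G'

RLE = 9G2H7A3F8H5G


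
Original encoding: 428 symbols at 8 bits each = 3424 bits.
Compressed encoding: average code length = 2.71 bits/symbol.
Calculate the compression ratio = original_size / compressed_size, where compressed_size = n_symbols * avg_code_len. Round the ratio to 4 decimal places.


original_size = n_symbols * orig_bits = 428 * 8 = 3424 bits
compressed_size = n_symbols * avg_code_len = 428 * 2.71 = 1159.88 bits
ratio = original_size / compressed_size = 3424 / 1159.88 = 2.952

Compression ratio = 2.952


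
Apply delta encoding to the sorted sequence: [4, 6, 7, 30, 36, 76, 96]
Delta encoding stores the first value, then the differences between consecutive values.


First value: 4
Deltas:
  6 - 4 = 2
  7 - 6 = 1
  30 - 7 = 23
  36 - 30 = 6
  76 - 36 = 40
  96 - 76 = 20


Delta encoded: [4, 2, 1, 23, 6, 40, 20]


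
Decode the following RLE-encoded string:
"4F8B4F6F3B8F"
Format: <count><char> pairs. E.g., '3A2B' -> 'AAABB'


Expanding each <count><char> pair:
  4F -> 'FFFF'
  8B -> 'BBBBBBBB'
  4F -> 'FFFF'
  6F -> 'FFFFFF'
  3B -> 'BBB'
  8F -> 'FFFFFFFF'

Decoded = FFFFBBBBBBBBFFFFFFFFFFBBBFFFFFFFF


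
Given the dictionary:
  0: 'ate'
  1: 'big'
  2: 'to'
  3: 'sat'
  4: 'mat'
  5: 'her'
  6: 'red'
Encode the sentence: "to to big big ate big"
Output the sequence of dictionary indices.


Look up each word in the dictionary:
  'to' -> 2
  'to' -> 2
  'big' -> 1
  'big' -> 1
  'ate' -> 0
  'big' -> 1

Encoded: [2, 2, 1, 1, 0, 1]


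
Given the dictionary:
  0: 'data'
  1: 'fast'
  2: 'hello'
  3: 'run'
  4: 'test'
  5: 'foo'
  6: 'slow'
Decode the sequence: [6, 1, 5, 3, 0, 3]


Look up each index in the dictionary:
  6 -> 'slow'
  1 -> 'fast'
  5 -> 'foo'
  3 -> 'run'
  0 -> 'data'
  3 -> 'run'

Decoded: "slow fast foo run data run"
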